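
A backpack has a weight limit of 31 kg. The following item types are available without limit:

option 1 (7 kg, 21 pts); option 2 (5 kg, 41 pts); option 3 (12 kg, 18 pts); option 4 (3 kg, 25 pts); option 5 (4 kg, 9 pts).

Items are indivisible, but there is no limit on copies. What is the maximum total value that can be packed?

Best value-per-unit is option 4 at 25/3; filling with it alone gives 10×25 = 250.
Optimal mix: 2×option 2 + 7×option 4 → weight 31, value 257.

257 pts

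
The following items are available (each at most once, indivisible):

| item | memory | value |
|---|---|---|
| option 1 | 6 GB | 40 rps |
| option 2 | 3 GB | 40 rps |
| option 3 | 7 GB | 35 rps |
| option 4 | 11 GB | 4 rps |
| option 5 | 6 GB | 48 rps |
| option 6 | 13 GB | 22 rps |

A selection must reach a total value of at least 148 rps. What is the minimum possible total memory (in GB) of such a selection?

Subsets with value ≥ 148, sorted by total memory:
- option 1+option 2+option 3+option 5: memory 22, value 163
- option 1+option 2+option 5+option 6: memory 28, value 150
- option 1+option 2+option 3+option 4+option 5: memory 33, value 167
Minimum memory: 22 GB.

22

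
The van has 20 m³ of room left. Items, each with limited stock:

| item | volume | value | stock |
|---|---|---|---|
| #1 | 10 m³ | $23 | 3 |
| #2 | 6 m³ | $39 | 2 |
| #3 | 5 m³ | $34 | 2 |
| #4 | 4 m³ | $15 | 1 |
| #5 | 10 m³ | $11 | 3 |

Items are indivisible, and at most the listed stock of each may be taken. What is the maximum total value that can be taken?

$122

Top feasible selections:
- 1×#2 + 2×#3 + 1×#4: volume 20, value 122
- 2×#2 + 1×#3: volume 17, value 112
Best: $122.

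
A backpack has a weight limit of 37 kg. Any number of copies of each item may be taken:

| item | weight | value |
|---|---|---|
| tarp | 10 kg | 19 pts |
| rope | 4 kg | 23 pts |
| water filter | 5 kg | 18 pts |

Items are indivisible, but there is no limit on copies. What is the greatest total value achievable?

207 pts

Best value-per-unit is rope at 23/4, and filling with it alone uses weight 9×4=36. No mix of the others beats 9×23 = 207.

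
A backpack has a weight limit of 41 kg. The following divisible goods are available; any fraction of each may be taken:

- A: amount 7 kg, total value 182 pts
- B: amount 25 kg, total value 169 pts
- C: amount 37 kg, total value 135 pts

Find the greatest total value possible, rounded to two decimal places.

383.84

Take in order of value per unit:
- A (182/7 per unit): all 7 → value 182, running total 182.00
- B (169/25 per unit): all 25 → value 169, running total 351.00
- C (135/37 per unit): 9 of 37 → value 9×135/37 = 32.8378, running total 383.84
Total 383.84.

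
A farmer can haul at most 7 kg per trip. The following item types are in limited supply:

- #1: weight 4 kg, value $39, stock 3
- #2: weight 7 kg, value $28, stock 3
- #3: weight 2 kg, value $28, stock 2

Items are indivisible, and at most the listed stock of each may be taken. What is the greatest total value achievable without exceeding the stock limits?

Top feasible selections:
- 1×#1 + 1×#3: weight 6, value 67
- 2×#3: weight 4, value 56
- 1×#1: weight 4, value 39
Best: $67.

$67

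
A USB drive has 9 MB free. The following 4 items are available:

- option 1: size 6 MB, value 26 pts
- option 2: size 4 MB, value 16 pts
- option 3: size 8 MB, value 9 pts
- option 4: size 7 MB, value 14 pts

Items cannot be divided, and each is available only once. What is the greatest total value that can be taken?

Check high-value combinations within 9 MB:
- option 1: size 6, value 26
- option 2: size 4, value 16
- option 4: size 7, value 14
- option 3: size 8, value 9
Best: 26 pts.

26 pts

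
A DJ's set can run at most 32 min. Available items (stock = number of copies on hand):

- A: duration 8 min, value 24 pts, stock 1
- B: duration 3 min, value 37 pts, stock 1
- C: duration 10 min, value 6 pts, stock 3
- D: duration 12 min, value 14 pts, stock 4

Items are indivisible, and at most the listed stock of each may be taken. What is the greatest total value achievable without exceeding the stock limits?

Top feasible selections:
- 1×A + 1×B + 1×D: duration 23, value 75
- 1×A + 1×B + 2×C: duration 31, value 73
Best: 75 pts.

75 pts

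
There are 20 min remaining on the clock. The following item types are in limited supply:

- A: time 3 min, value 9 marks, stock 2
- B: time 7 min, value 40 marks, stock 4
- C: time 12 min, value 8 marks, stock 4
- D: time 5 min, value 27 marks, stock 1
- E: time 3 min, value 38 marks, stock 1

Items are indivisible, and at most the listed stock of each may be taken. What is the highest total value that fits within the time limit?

127 marks

Top feasible selections:
- 1×A + 2×B + 1×E: time 20, value 127
- 2×B + 1×E: time 17, value 118
- 1×A + 1×B + 1×D + 1×E: time 18, value 114
Best: 127 marks.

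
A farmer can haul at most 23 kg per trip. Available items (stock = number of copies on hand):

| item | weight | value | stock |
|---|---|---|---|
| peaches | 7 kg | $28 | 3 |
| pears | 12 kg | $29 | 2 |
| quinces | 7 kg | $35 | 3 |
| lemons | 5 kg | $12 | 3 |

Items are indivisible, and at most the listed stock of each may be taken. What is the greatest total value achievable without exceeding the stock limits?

Top feasible selections:
- 3×quinces: weight 21, value 105
- 1×peaches + 2×quinces: weight 21, value 98
- 2×peaches + 1×quinces: weight 21, value 91
Best: $105.

$105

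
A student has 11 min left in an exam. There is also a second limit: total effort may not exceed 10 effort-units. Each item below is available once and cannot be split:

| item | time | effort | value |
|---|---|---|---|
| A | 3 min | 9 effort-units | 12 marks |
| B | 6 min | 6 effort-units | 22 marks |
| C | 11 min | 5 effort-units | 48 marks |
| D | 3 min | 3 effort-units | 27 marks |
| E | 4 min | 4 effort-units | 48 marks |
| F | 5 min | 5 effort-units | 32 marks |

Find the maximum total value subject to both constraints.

Feasible sets respecting both limits:
- E+F: time 9, effort 9, value 80
- D+E: time 7, effort 7, value 75
- B+E: time 10, effort 10, value 70
Best: 80 marks.

80 marks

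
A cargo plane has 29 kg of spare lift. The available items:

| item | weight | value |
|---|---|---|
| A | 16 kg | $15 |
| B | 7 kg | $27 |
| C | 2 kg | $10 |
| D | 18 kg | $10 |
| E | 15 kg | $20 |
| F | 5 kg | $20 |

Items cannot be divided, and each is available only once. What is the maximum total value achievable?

Check high-value combinations within 29 kg:
- B+C+E+F: weight 7+2+15+5=29, value 27+10+20+20=77
- B+E+F: weight 7+15+5=27, value 27+20+20=67
- A+B+F: weight 16+7+5=28, value 15+27+20=62
Best: $77.

$77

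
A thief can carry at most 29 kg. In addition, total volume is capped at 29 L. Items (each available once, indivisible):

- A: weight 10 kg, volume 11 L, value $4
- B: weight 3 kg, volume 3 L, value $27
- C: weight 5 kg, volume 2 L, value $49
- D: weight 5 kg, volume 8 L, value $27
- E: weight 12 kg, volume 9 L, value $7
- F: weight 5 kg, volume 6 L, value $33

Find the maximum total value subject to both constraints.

$136

Feasible sets respecting both limits:
- B+C+D+F: weight 18, volume 19, value 136
- B+C+E+F: weight 25, volume 20, value 116
- C+D+E+F: weight 27, volume 25, value 116
Best: $136.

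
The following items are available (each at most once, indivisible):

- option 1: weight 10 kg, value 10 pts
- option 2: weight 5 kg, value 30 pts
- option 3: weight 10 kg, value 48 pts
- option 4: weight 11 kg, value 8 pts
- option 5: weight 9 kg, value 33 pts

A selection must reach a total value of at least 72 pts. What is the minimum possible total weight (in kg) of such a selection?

15

Subsets with value ≥ 72, sorted by total weight:
- option 2+option 3: weight 15, value 78
- option 3+option 5: weight 19, value 81
Minimum weight: 15 kg.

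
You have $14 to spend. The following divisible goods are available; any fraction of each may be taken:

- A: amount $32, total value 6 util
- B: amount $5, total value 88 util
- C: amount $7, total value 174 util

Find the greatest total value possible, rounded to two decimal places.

Take in order of value per unit:
- C (174/7 per unit): all 7 → value 174, running total 174.00
- B (88/5 per unit): all 5 → value 88, running total 262.00
- A (6/32 per unit): 2 of 32 → value 2×6/32 = 0.3750, running total 262.38
Total 262.38.

262.38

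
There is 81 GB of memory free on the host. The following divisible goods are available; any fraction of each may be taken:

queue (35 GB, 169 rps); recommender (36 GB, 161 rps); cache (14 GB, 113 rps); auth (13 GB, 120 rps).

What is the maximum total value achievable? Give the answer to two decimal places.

486.97

Take in order of value per unit:
- auth (120/13 per unit): all 13 → value 120, running total 120.00
- cache (113/14 per unit): all 14 → value 113, running total 233.00
- queue (169/35 per unit): all 35 → value 169, running total 402.00
- recommender (161/36 per unit): 19 of 36 → value 19×161/36 = 84.9722, running total 486.97
Total 486.97.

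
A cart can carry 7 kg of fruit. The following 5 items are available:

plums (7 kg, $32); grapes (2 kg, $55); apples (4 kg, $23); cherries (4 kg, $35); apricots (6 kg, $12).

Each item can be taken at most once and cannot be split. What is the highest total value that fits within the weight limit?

Check high-value combinations within 7 kg:
- grapes+cherries: weight 2+4=6, value 55+35=90
- grapes+apples: weight 2+4=6, value 55+23=78
- grapes: weight 2, value 55
Best: $90.

$90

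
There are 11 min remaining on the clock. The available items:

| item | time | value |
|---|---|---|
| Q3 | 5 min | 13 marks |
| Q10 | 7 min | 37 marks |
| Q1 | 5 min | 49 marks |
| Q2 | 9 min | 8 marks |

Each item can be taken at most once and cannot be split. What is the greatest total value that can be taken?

62 marks

Check high-value combinations within 11 min:
- Q3+Q1: time 5+5=10, value 13+49=62
- Q1: time 5, value 49
- Q10: time 7, value 37
- Q3: time 5, value 13
- Q2: time 9, value 8
Best: 62 marks.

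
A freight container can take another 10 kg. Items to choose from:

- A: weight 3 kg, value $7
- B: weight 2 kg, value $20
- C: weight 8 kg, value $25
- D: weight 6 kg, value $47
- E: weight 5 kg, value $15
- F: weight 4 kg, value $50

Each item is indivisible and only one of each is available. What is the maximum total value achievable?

$97

Check high-value combinations within 10 kg:
- D+F: weight 6+4=10, value 47+50=97
- A+B+F: weight 3+2+4=9, value 7+20+50=77
- B+F: weight 2+4=6, value 20+50=70
- B+D: weight 2+6=8, value 20+47=67
Best: $97.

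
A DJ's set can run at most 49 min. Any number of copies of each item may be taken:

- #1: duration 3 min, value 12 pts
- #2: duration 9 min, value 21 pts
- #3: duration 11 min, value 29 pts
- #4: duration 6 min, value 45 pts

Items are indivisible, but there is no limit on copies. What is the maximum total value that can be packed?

360 pts

Best value-per-unit is #4 at 45/6, and filling with it alone uses duration 8×6=48. No mix of the others beats 8×45 = 360.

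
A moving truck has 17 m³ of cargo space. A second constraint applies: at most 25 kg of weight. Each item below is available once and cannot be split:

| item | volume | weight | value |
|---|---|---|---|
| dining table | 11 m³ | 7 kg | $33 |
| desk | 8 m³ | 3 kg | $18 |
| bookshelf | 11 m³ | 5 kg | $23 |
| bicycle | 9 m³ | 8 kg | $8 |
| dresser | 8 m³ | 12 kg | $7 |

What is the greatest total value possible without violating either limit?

$33

Feasible sets respecting both limits:
- dining table: volume 11, weight 7, value 33
- desk+bicycle: volume 17, weight 11, value 26
- desk+dresser: volume 16, weight 15, value 25
Best: $33.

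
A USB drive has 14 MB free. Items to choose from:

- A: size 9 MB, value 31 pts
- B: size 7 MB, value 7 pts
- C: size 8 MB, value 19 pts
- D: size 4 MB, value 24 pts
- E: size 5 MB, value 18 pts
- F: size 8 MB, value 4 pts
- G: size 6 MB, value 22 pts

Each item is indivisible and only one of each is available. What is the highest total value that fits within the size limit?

Check high-value combinations within 14 MB:
- A+D: size 9+4=13, value 31+24=55
- A+E: size 9+5=14, value 31+18=49
- D+G: size 4+6=10, value 24+22=46
- C+D: size 8+4=12, value 19+24=43
- D+E: size 4+5=9, value 24+18=42
Best: 55 pts.

55 pts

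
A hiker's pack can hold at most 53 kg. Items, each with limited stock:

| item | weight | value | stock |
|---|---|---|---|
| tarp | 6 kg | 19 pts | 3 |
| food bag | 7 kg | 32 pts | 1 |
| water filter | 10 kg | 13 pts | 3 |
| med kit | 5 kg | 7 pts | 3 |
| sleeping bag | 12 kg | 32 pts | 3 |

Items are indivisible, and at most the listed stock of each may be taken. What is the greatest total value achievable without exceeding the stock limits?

Top feasible selections:
- 3×tarp + 1×food bag + 2×sleeping bag: weight 49, value 153
- 2×tarp + 1×food bag + 2×med kit + 2×sleeping bag: weight 53, value 148
- 1×tarp + 1×food bag + 3×sleeping bag: weight 49, value 147
- 2×tarp + 1×food bag + 1×water filter + 2×sleeping bag: weight 53, value 147
Best: 153 pts.

153 pts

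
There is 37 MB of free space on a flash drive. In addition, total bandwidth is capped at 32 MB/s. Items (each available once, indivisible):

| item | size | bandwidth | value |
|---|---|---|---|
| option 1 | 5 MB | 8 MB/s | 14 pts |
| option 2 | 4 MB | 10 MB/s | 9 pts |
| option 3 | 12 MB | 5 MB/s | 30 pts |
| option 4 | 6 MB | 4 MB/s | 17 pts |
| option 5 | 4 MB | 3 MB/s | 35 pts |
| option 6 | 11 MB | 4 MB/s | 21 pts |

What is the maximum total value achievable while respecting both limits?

112 pts

Feasible sets respecting both limits:
- option 2+option 3+option 4+option 5+option 6: size 37, bandwidth 26, value 112
- option 1+option 2+option 3+option 5+option 6: size 36, bandwidth 30, value 109
- option 1+option 2+option 3+option 4+option 5: size 31, bandwidth 30, value 105
- option 3+option 4+option 5+option 6: size 33, bandwidth 16, value 103
Best: 112 pts.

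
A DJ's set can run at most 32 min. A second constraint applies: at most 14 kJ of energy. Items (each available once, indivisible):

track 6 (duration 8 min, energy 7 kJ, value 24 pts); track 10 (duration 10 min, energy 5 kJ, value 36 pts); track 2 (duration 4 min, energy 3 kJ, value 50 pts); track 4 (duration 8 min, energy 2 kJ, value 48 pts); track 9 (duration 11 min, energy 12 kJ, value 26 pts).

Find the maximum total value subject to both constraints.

134 pts

Feasible sets respecting both limits:
- track 10+track 2+track 4: duration 22, energy 10, value 134
- track 6+track 2+track 4: duration 20, energy 12, value 122
- track 6+track 10+track 4: duration 26, energy 14, value 108
- track 2+track 4: duration 12, energy 5, value 98
Best: 134 pts.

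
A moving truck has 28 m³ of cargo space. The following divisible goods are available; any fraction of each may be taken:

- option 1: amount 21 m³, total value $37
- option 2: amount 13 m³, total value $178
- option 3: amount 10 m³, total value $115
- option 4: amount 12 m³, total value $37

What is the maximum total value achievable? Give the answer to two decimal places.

308.42

Take in order of value per unit:
- option 2 (178/13 per unit): all 13 → value 178, running total 178.00
- option 3 (115/10 per unit): all 10 → value 115, running total 293.00
- option 4 (37/12 per unit): 5 of 12 → value 5×37/12 = 15.4167, running total 308.42
Total 308.42.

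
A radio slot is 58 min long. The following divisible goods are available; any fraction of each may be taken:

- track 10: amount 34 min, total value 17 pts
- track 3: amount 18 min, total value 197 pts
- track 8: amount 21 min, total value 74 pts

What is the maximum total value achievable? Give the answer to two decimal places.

280.50

Take in order of value per unit:
- track 3 (197/18 per unit): all 18 → value 197, running total 197.00
- track 8 (74/21 per unit): all 21 → value 74, running total 271.00
- track 10 (17/34 per unit): 19 of 34 → value 19×17/34 = 9.5000, running total 280.50
Total 280.50.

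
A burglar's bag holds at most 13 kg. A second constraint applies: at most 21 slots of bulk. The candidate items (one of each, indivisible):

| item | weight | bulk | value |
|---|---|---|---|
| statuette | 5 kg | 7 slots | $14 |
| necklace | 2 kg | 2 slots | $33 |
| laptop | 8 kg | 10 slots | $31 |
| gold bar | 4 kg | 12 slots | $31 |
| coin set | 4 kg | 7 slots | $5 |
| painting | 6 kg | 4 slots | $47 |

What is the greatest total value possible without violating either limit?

Feasible sets respecting both limits:
- necklace+gold bar+painting: weight 12, bulk 18, value 111
- statuette+necklace+painting: weight 13, bulk 13, value 94
- necklace+coin set+painting: weight 12, bulk 13, value 85
- necklace+painting: weight 8, bulk 6, value 80
Best: $111.

$111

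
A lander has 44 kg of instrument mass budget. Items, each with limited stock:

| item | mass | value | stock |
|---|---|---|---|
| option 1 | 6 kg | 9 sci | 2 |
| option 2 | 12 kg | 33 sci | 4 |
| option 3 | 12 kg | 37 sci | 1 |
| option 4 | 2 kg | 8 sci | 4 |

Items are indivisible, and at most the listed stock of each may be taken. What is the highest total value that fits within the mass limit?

Top feasible selections:
- 2×option 2 + 1×option 3 + 4×option 4: mass 44, value 135
- 3×option 2 + 4×option 4: mass 44, value 131
- 2×option 2 + 1×option 3 + 3×option 4: mass 42, value 127
Best: 135 sci.

135 sci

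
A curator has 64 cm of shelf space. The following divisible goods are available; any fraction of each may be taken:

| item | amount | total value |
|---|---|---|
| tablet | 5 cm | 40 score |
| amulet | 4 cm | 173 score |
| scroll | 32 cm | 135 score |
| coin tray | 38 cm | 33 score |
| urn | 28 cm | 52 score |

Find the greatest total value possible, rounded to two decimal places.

390.71

Take in order of value per unit:
- amulet (173/4 per unit): all 4 → value 173, running total 173.00
- tablet (40/5 per unit): all 5 → value 40, running total 213.00
- scroll (135/32 per unit): all 32 → value 135, running total 348.00
- urn (52/28 per unit): 23 of 28 → value 23×52/28 = 42.7143, running total 390.71
Total 390.71.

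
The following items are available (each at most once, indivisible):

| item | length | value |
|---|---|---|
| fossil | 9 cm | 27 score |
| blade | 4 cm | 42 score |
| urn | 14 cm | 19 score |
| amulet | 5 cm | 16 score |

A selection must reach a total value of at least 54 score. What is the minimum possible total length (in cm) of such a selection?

Subsets with value ≥ 54, sorted by total length:
- blade+amulet: length 9, value 58
- fossil+blade: length 13, value 69
Minimum length: 9 cm.

9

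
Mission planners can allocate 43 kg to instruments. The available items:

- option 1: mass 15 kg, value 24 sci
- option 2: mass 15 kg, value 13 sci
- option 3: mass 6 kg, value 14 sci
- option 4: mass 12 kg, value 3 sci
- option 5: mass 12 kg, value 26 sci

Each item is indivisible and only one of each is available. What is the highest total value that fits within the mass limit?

Check high-value combinations within 43 kg:
- option 1+option 3+option 5: mass 15+6+12=33, value 24+14+26=64
- option 1+option 2+option 5: mass 15+15+12=42, value 24+13+26=63
- option 2+option 3+option 5: mass 15+6+12=33, value 13+14+26=53
Best: 64 sci.

64 sci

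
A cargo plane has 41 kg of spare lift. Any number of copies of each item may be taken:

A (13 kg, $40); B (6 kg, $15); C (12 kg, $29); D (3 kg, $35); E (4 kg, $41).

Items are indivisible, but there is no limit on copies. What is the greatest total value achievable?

Best value-per-unit is D at 35/3; filling with it alone gives 13×35 = 455.
Optimal mix: 11×D + 2×E → weight 41, value 467.

$467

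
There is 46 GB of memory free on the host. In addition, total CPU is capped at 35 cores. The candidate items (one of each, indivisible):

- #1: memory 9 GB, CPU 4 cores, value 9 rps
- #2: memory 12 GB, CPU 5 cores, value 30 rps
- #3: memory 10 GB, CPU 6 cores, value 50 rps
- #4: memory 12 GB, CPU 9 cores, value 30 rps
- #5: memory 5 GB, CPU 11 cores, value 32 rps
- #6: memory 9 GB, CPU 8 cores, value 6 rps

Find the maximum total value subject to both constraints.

Feasible sets respecting both limits:
- #2+#3+#4+#5: memory 39, CPU 31, value 142
- #1+#2+#3+#5+#6: memory 45, CPU 34, value 127
- #1+#2+#3+#5: memory 36, CPU 26, value 121
Best: 142 rps.

142 rps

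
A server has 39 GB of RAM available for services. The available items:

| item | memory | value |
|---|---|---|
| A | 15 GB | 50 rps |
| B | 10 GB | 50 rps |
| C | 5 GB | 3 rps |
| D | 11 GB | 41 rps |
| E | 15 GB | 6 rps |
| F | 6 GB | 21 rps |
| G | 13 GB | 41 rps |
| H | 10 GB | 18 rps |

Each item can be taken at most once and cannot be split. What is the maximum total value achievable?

Check high-value combinations within 39 GB:
- A+B+D: memory 15+10+11=36, value 50+50+41=141
- A+B+G: memory 15+10+13=38, value 50+50+41=141
- B+C+D+G: memory 10+5+11+13=39, value 50+3+41+41=135
- B+D+G: memory 10+11+13=34, value 50+41+41=132
Best: 141 rps.

141 rps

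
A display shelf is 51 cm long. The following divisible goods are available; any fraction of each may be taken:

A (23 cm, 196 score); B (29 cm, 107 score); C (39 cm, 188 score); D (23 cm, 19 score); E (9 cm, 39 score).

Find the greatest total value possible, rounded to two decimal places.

330.97

Take in order of value per unit:
- A (196/23 per unit): all 23 → value 196, running total 196.00
- C (188/39 per unit): 28 of 39 → value 28×188/39 = 134.9744, running total 330.97
Total 330.97.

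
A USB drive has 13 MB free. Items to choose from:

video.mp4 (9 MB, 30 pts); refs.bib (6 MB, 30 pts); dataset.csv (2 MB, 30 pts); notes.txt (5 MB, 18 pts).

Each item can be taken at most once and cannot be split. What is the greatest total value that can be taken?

78 pts

Check high-value combinations within 13 MB:
- refs.bib+dataset.csv+notes.txt: size 6+2+5=13, value 30+30+18=78
- refs.bib+dataset.csv: size 6+2=8, value 30+30=60
- video.mp4+dataset.csv: size 9+2=11, value 30+30=60
- dataset.csv+notes.txt: size 2+5=7, value 30+18=48
Best: 78 pts.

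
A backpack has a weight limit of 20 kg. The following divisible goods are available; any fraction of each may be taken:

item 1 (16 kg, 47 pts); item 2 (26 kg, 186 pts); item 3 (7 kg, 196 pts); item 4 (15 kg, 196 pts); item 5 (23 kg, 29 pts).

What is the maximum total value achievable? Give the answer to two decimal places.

Take in order of value per unit:
- item 3 (196/7 per unit): all 7 → value 196, running total 196.00
- item 4 (196/15 per unit): 13 of 15 → value 13×196/15 = 169.8667, running total 365.87
Total 365.87.

365.87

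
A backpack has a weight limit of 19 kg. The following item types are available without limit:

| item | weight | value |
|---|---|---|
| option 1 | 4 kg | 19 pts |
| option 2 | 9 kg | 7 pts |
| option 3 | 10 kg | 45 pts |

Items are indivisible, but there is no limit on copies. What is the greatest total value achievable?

Best value-per-unit is option 1 at 19/4; filling with it alone gives 4×19 = 76.
Optimal mix: 2×option 1 + 1×option 3 → weight 18, value 83.

83 pts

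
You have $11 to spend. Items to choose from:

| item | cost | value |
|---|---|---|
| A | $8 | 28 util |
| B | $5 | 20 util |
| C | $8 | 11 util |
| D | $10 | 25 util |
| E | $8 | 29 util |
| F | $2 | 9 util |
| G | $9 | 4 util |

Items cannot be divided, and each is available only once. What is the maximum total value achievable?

38 util

Check high-value combinations within $11:
- E+F: cost 8+2=10, value 29+9=38
- A+F: cost 8+2=10, value 28+9=37
- B+F: cost 5+2=7, value 20+9=29
- E: cost 8, value 29
- A: cost 8, value 28
Best: 38 util.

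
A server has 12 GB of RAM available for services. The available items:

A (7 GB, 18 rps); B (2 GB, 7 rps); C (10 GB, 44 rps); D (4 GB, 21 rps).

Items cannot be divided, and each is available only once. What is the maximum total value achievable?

51 rps

Check high-value combinations within 12 GB:
- B+C: memory 2+10=12, value 7+44=51
- C: memory 10, value 44
- A+D: memory 7+4=11, value 18+21=39
- B+D: memory 2+4=6, value 7+21=28
- A+B: memory 7+2=9, value 18+7=25
Best: 51 rps.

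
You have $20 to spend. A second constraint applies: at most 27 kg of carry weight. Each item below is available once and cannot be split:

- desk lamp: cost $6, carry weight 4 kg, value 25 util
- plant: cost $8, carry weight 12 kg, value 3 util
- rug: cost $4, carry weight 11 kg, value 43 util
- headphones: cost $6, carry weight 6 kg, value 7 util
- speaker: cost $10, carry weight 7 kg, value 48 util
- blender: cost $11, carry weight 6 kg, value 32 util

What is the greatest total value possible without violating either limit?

116 util

Feasible sets respecting both limits:
- desk lamp+rug+speaker: cost 20, carry weight 22, value 116
- rug+headphones+speaker: cost 20, carry weight 24, value 98
- rug+speaker: cost 14, carry weight 18, value 91
Best: 116 util.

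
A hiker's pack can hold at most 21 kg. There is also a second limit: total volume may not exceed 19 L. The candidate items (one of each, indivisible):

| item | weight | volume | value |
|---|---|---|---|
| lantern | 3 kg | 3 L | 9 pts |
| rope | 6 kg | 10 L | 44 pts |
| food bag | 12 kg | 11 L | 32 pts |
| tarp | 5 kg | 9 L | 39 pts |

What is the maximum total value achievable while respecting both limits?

83 pts

Feasible sets respecting both limits:
- rope+tarp: weight 11, volume 19, value 83
- lantern+rope: weight 9, volume 13, value 53
- lantern+tarp: weight 8, volume 12, value 48
Best: 83 pts.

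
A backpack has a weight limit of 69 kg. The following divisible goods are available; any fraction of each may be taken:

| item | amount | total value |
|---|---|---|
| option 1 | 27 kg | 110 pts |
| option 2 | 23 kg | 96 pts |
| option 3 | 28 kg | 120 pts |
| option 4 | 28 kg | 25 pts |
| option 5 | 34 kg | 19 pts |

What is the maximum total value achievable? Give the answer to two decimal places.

289.33

Take in order of value per unit:
- option 3 (120/28 per unit): all 28 → value 120, running total 120.00
- option 2 (96/23 per unit): all 23 → value 96, running total 216.00
- option 1 (110/27 per unit): 18 of 27 → value 18×110/27 = 73.3333, running total 289.33
Total 289.33.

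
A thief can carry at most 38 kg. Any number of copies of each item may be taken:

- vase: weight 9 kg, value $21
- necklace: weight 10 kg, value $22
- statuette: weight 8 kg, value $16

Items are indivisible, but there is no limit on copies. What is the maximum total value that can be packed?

$86

Best value-per-unit is vase at 21/9; filling with it alone gives 4×21 = 84.
Optimal mix: 2×vase + 2×necklace → weight 38, value 86.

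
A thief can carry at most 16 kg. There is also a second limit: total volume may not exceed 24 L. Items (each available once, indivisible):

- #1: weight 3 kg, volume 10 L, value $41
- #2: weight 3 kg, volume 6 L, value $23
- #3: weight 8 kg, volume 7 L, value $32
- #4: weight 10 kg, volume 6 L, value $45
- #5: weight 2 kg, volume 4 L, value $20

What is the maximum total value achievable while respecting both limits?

$109

Feasible sets respecting both limits:
- #1+#2+#4: weight 16, volume 22, value 109
- #1+#4+#5: weight 15, volume 20, value 106
- #1+#2+#3: weight 14, volume 23, value 96
- #1+#3+#5: weight 13, volume 21, value 93
Best: $109.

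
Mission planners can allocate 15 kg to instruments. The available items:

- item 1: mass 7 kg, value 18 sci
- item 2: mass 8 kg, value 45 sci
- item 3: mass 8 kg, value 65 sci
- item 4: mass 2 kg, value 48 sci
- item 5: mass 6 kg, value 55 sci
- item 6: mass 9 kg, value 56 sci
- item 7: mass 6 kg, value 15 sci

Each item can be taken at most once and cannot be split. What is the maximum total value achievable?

121 sci

Check high-value combinations within 15 kg:
- item 1+item 4+item 5: mass 7+2+6=15, value 18+48+55=121
- item 3+item 5: mass 8+6=14, value 65+55=120
- item 4+item 5+item 7: mass 2+6+6=14, value 48+55+15=118
- item 3+item 4: mass 8+2=10, value 65+48=113
- item 5+item 6: mass 6+9=15, value 55+56=111
Best: 121 sci.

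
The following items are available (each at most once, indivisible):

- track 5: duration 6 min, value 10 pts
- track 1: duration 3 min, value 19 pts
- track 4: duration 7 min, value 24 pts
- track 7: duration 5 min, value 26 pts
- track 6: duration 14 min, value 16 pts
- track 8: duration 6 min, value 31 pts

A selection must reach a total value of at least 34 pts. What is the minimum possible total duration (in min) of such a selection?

8

Subsets with value ≥ 34, sorted by total duration:
- track 1+track 7: duration 8, value 45
- track 1+track 8: duration 9, value 50
Minimum duration: 8 min.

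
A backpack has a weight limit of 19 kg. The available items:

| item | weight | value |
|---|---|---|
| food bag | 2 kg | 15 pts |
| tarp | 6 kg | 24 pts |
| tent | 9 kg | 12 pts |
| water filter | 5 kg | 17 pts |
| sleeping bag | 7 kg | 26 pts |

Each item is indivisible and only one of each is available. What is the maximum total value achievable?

67 pts

This is a 0/1 knapsack; check combinations near the capacity.
- tarp+water filter+sleeping bag: weight 6+5+7=18, value 24+17+26=67
- food bag+tarp+sleeping bag: weight 2+6+7=15, value 15+24+26=65
- food bag+water filter+sleeping bag: weight 2+5+7=14, value 15+17+26=58
- food bag+tarp+water filter: weight 2+6+5=13, value 15+24+17=56
Best: 67 pts.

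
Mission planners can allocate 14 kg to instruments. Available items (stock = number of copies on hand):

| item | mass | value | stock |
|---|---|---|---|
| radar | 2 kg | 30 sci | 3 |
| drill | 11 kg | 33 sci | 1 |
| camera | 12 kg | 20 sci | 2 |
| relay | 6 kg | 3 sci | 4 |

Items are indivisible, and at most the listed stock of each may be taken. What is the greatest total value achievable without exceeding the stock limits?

93 sci

Top feasible selections:
- 3×radar + 1×relay: mass 12, value 93
- 3×radar: mass 6, value 90
- 2×radar + 1×relay: mass 10, value 63
- 1×radar + 1×drill: mass 13, value 63
Best: 93 sci.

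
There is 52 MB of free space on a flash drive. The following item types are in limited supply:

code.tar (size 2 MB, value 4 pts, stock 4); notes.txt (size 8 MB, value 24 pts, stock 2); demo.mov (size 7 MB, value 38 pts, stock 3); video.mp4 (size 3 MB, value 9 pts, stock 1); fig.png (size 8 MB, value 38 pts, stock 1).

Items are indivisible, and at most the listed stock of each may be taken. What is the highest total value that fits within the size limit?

217 pts

Best selections within size 52 and stock limits:
- 2×code.tar + 2×notes.txt + 3×demo.mov + 1×video.mp4 + 1×fig.png: size 52, value 217
- 1×code.tar + 2×notes.txt + 3×demo.mov + 1×video.mp4 + 1×fig.png: size 50, value 213
Best: 217 pts.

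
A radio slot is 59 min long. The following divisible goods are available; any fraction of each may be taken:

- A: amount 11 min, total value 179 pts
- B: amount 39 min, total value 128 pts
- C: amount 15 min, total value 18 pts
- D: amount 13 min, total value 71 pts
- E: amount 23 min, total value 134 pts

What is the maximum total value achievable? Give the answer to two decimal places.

423.38

Take in order of value per unit:
- A (179/11 per unit): all 11 → value 179, running total 179.00
- E (134/23 per unit): all 23 → value 134, running total 313.00
- D (71/13 per unit): all 13 → value 71, running total 384.00
- B (128/39 per unit): 12 of 39 → value 12×128/39 = 39.3846, running total 423.38
Total 423.38.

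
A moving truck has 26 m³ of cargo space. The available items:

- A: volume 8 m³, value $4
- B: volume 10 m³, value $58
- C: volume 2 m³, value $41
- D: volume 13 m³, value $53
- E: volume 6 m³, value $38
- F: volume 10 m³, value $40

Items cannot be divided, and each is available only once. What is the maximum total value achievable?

Check high-value combinations within 26 m³:
- B+C+D: volume 10+2+13=25, value 58+41+53=152
- A+B+C+E: volume 8+10+2+6=26, value 4+58+41+38=141
- B+C+F: volume 10+2+10=22, value 58+41+40=139
- B+C+E: volume 10+2+6=18, value 58+41+38=137
Best: $152.

$152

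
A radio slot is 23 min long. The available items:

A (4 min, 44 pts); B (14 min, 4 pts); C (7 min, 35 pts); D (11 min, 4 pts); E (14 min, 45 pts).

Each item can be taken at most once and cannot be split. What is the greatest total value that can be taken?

89 pts

Check high-value combinations within 23 min:
- A+E: duration 4+14=18, value 44+45=89
- A+C+D: duration 4+7+11=22, value 44+35+4=83
- C+E: duration 7+14=21, value 35+45=80
- A+C: duration 4+7=11, value 44+35=79
Best: 89 pts.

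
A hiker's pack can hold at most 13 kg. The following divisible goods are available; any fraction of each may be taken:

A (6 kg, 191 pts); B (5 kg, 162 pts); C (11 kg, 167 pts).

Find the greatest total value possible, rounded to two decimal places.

383.36

Take in order of value per unit:
- B (162/5 per unit): all 5 → value 162, running total 162.00
- A (191/6 per unit): all 6 → value 191, running total 353.00
- C (167/11 per unit): 2 of 11 → value 2×167/11 = 30.3636, running total 383.36
Total 383.36.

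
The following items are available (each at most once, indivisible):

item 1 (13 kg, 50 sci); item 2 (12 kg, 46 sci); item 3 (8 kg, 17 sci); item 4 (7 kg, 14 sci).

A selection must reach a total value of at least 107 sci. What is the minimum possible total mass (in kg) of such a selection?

Subsets with value ≥ 107, sorted by total mass:
- item 1+item 2+item 4: mass 32, value 110
- item 1+item 2+item 3: mass 33, value 113
- item 1+item 2+item 3+item 4: mass 40, value 127
Minimum mass: 32 kg.

32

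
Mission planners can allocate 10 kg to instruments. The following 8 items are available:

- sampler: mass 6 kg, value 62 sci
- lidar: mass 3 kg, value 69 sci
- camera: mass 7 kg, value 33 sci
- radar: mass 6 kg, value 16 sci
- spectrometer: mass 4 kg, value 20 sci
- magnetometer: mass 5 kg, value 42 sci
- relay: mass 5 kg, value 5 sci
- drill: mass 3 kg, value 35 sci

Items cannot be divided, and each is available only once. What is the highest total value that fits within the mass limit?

131 sci

Check high-value combinations within 10 kg:
- sampler+lidar: mass 6+3=9, value 62+69=131
- lidar+spectrometer+drill: mass 3+4+3=10, value 69+20+35=124
- lidar+magnetometer: mass 3+5=8, value 69+42=111
Best: 131 sci.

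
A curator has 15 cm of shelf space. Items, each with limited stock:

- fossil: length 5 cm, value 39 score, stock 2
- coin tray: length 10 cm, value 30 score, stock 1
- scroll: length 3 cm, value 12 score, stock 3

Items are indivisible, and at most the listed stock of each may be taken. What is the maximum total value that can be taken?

Best selections within length 15 and stock limits:
- 2×fossil + 1×scroll: length 13, value 90
- 2×fossil: length 10, value 78
Best: 90 score.

90 score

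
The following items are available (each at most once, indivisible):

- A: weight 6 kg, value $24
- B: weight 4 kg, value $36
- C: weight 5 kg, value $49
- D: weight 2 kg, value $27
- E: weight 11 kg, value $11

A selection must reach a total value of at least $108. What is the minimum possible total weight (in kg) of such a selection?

Subsets with value ≥ 108, sorted by total weight:
- B+C+D: weight 11, value 112
- A+B+C: weight 15, value 109
- A+B+C+D: weight 17, value 136
Minimum weight: 11 kg.

11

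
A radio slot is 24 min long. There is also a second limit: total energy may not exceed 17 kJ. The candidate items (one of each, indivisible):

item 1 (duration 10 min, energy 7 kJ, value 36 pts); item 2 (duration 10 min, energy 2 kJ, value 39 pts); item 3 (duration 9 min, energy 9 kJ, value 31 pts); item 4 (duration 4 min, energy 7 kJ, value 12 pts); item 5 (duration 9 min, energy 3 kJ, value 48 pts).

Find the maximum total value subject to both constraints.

99 pts

Feasible sets respecting both limits:
- item 2+item 4+item 5: duration 23, energy 12, value 99
- item 1+item 4+item 5: duration 23, energy 17, value 96
- item 1+item 2+item 4: duration 24, energy 16, value 87
- item 2+item 5: duration 19, energy 5, value 87
Best: 99 pts.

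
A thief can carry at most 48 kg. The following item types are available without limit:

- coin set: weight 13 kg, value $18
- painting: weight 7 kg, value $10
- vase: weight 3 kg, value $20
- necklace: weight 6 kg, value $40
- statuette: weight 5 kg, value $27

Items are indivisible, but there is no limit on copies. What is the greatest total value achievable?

$320

Best value-per-unit is vase at 20/3, and filling with it alone uses weight 16×3=48. No mix of the others beats 16×20 = 320.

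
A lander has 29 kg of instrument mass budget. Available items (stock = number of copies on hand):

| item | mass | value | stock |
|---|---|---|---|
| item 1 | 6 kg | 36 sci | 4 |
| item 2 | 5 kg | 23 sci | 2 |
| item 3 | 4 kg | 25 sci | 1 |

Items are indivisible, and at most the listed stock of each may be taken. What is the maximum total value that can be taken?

Best selections within mass 29 and stock limits:
- 4×item 1 + 1×item 3: mass 28, value 169
- 4×item 1 + 1×item 2: mass 29, value 167
- 3×item 1 + 1×item 2 + 1×item 3: mass 27, value 156
- 3×item 1 + 2×item 2: mass 28, value 154
Best: 169 sci.

169 sci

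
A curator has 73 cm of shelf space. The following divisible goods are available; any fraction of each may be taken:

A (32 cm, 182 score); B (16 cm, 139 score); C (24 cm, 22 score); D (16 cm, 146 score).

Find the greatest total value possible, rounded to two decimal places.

Take in order of value per unit:
- D (146/16 per unit): all 16 → value 146, running total 146.00
- B (139/16 per unit): all 16 → value 139, running total 285.00
- A (182/32 per unit): all 32 → value 182, running total 467.00
- C (22/24 per unit): 9 of 24 → value 9×22/24 = 8.2500, running total 475.25
Total 475.25.

475.25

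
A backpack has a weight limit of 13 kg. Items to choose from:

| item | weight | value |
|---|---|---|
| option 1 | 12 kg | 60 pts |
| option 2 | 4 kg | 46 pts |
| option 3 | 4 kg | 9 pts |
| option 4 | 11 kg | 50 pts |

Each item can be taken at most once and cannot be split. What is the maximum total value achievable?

Check high-value combinations within 13 kg:
- option 1: weight 12, value 60
- option 2+option 3: weight 4+4=8, value 46+9=55
- option 4: weight 11, value 50
Best: 60 pts.

60 pts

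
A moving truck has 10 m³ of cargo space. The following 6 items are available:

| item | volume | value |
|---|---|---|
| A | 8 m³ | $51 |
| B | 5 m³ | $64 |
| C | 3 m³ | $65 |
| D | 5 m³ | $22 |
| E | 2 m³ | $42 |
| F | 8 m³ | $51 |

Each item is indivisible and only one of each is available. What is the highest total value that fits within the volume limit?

$171

Check high-value combinations within 10 m³:
- B+C+E: volume 5+3+2=10, value 64+65+42=171
- B+C: volume 5+3=8, value 64+65=129
- C+D+E: volume 3+5+2=10, value 65+22+42=129
Best: $171.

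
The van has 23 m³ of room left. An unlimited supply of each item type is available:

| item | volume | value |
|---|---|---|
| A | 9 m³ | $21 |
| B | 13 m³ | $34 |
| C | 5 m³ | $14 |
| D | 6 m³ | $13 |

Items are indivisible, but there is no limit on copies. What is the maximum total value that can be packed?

$62

Best value-per-unit is C at 14/5; filling with it alone gives 4×14 = 56.
Optimal mix: 1×B + 2×C → volume 23, value 62.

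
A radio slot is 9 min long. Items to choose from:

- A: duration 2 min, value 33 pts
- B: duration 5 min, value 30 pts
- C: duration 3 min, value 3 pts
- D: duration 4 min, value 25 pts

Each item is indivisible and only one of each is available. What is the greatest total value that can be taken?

63 pts

Check high-value combinations within 9 min:
- A+B: duration 2+5=7, value 33+30=63
- A+C+D: duration 2+3+4=9, value 33+3+25=61
- A+D: duration 2+4=6, value 33+25=58
- B+D: duration 5+4=9, value 30+25=55
Best: 63 pts.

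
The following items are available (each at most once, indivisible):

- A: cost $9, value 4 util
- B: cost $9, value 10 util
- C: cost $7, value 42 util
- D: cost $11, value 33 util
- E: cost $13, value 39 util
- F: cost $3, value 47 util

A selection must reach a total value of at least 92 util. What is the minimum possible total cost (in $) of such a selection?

19

Subsets with value ≥ 92, sorted by total cost:
- B+C+F: cost 19, value 99
- A+C+F: cost 19, value 93
- C+D+F: cost 21, value 122
Minimum cost: 19 $.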